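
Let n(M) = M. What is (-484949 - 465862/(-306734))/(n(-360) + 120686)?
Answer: -37187470176/9227018821 ≈ -4.0303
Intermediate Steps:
(-484949 - 465862/(-306734))/(n(-360) + 120686) = (-484949 - 465862/(-306734))/(-360 + 120686) = (-484949 - 465862*(-1/306734))/120326 = (-484949 + 232931/153367)*(1/120326) = -74374940352/153367*1/120326 = -37187470176/9227018821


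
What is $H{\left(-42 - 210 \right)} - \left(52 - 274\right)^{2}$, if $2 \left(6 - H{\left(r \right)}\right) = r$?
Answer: $-49152$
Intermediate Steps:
$H{\left(r \right)} = 6 - \frac{r}{2}$
$H{\left(-42 - 210 \right)} - \left(52 - 274\right)^{2} = \left(6 - \frac{-42 - 210}{2}\right) - \left(52 - 274\right)^{2} = \left(6 - -126\right) - \left(-222\right)^{2} = \left(6 + 126\right) - 49284 = 132 - 49284 = -49152$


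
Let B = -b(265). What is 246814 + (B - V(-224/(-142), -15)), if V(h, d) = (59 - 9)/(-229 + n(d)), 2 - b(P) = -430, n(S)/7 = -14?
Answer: 80566964/327 ≈ 2.4638e+5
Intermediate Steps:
n(S) = -98 (n(S) = 7*(-14) = -98)
b(P) = 432 (b(P) = 2 - 1*(-430) = 2 + 430 = 432)
V(h, d) = -50/327 (V(h, d) = (59 - 9)/(-229 - 98) = 50/(-327) = 50*(-1/327) = -50/327)
B = -432 (B = -1*432 = -432)
246814 + (B - V(-224/(-142), -15)) = 246814 + (-432 - 1*(-50/327)) = 246814 + (-432 + 50/327) = 246814 - 141214/327 = 80566964/327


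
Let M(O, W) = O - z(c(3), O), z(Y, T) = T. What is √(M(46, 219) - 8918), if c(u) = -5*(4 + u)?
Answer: 7*I*√182 ≈ 94.435*I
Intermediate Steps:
c(u) = -20 - 5*u
M(O, W) = 0 (M(O, W) = O - O = 0)
√(M(46, 219) - 8918) = √(0 - 8918) = √(-8918) = 7*I*√182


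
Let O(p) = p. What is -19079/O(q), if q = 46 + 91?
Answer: -19079/137 ≈ -139.26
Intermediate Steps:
q = 137
-19079/O(q) = -19079/137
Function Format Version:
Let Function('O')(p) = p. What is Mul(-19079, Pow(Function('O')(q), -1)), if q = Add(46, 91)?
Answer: Rational(-19079, 137) ≈ -139.26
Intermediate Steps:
q = 137
Mul(-19079, Pow(Function('O')(q), -1)) = Mul(-19079, Pow(137, -1)) = Mul(-19079, Rational(1, 137)) = Rational(-19079, 137)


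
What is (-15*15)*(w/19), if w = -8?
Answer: 1800/19 ≈ 94.737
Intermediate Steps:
(-15*15)*(w/19) = (-15*15)*(-8/19) = -(-1800)/19 = -225*(-8/19) = 1800/19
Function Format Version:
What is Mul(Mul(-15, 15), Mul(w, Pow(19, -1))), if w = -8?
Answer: Rational(1800, 19) ≈ 94.737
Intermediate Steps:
Mul(Mul(-15, 15), Mul(w, Pow(19, -1))) = Mul(Mul(-15, 15), Mul(-8, Pow(19, -1))) = Mul(-225, Mul(-8, Rational(1, 19))) = Mul(-225, Rational(-8, 19)) = Rational(1800, 19)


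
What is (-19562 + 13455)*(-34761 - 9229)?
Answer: 268646930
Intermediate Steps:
(-19562 + 13455)*(-34761 - 9229) = -6107*(-43990) = 268646930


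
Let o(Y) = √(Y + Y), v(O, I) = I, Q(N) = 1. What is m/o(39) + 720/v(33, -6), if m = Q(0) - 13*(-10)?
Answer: -120 + 131*√78/78 ≈ -105.17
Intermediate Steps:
o(Y) = √2*√Y (o(Y) = √(2*Y) = √2*√Y)
m = 131 (m = 1 - 13*(-10) = 1 + 130 = 131)
m/o(39) + 720/v(33, -6) = 131/((√2*√39)) + 720/(-6) = 131/(√78) + 720*(-⅙) = 131*(√78/78) - 120 = 131*√78/78 - 120 = -120 + 131*√78/78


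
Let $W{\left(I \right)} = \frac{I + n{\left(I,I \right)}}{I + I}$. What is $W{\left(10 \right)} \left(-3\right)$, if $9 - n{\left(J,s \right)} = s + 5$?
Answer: $- \frac{3}{5} \approx -0.6$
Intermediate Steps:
$n{\left(J,s \right)} = 4 - s$ ($n{\left(J,s \right)} = 9 - \left(s + 5\right) = 9 - \left(5 + s\right) = 4 - s$)
$W{\left(I \right)} = \frac{2}{I}$ ($W{\left(I \right)} = \frac{I - \left(-4 + I\right)}{I + I} = \frac{4}{2 I} = 4 \frac{1}{2 I} = \frac{2}{I}$)
$W{\left(10 \right)} \left(-3\right) = \frac{2}{10} \left(-3\right) = 2 \cdot \frac{1}{10} \left(-3\right) = \frac{1}{5} \left(-3\right) = - \frac{3}{5}$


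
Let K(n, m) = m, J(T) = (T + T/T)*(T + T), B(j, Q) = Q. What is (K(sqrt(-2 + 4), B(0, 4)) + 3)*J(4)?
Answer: 280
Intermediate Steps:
J(T) = 2*T*(1 + T) (J(T) = (T + 1)*(2*T) = (1 + T)*(2*T) = 2*T*(1 + T))
(K(sqrt(-2 + 4), B(0, 4)) + 3)*J(4) = (4 + 3)*(2*4*(1 + 4)) = 7*(2*4*5) = 7*40 = 280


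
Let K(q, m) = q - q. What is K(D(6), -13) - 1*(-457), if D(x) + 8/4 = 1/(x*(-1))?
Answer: 457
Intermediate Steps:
D(x) = -2 - 1/x (D(x) = -2 + 1/(x*(-1)) = -2 + 1/(-x) = -2 - 1/x)
K(q, m) = 0
K(D(6), -13) - 1*(-457) = 0 - 1*(-457) = 0 + 457 = 457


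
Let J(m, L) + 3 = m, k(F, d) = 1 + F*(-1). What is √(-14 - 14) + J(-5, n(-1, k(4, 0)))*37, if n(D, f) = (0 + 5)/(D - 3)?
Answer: -296 + 2*I*√7 ≈ -296.0 + 5.2915*I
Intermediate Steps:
k(F, d) = 1 - F
n(D, f) = 5/(-3 + D)
J(m, L) = -3 + m
√(-14 - 14) + J(-5, n(-1, k(4, 0)))*37 = √(-14 - 14) + (-3 - 5)*37 = √(-28) - 8*37 = 2*I*√7 - 296 = -296 + 2*I*√7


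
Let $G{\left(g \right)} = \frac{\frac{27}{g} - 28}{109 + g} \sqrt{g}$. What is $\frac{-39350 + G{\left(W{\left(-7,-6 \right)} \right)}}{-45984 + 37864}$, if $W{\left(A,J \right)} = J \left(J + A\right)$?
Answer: $\frac{3935}{812} + \frac{719 \sqrt{78}}{39479440} \approx 4.8462$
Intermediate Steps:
$W{\left(A,J \right)} = J \left(A + J\right)$
$G{\left(g \right)} = \frac{\sqrt{g} \left(-28 + \frac{27}{g}\right)}{109 + g}$ ($G{\left(g \right)} = \frac{-28 + \frac{27}{g}}{109 + g} \sqrt{g} = \frac{\sqrt{g} \left(-28 + \frac{27}{g}\right)}{109 + g}$)
$\frac{-39350 + G{\left(W{\left(-7,-6 \right)} \right)}}{-45984 + 37864} = \frac{-39350 + \frac{27 - 28 \left(- 6 \left(-7 - 6\right)\right)}{\sqrt{78} \left(109 - 6 \left(-7 - 6\right)\right)}}{-45984 + 37864} = \frac{-39350 + \frac{27 - 28 \left(\left(-6\right) \left(-13\right)\right)}{\sqrt{78} \left(109 - -78\right)}}{-8120} = \left(-39350 + \frac{27 - 2184}{\sqrt{78} \left(109 + 78\right)}\right) \left(- \frac{1}{8120}\right) = \left(-39350 + \frac{\frac{\sqrt{78}}{78} \left(27 - 2184\right)}{187}\right) \left(- \frac{1}{8120}\right) = \left(-39350 + \frac{\sqrt{78}}{78} \cdot \frac{1}{187} \left(-2157\right)\right) \left(- \frac{1}{8120}\right) = \left(-39350 - \frac{719 \sqrt{78}}{4862}\right) \left(- \frac{1}{8120}\right) = \frac{3935}{812} + \frac{719 \sqrt{78}}{39479440}$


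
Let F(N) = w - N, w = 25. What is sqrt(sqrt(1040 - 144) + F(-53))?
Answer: sqrt(78 + 8*sqrt(14)) ≈ 10.389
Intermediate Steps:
F(N) = 25 - N
sqrt(sqrt(1040 - 144) + F(-53)) = sqrt(sqrt(1040 - 144) + (25 - 1*(-53))) = sqrt(sqrt(896) + (25 + 53)) = sqrt(8*sqrt(14) + 78) = sqrt(78 + 8*sqrt(14))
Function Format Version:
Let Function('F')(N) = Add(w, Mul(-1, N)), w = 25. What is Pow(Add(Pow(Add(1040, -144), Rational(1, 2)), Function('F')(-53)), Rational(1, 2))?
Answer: Pow(Add(78, Mul(8, Pow(14, Rational(1, 2)))), Rational(1, 2)) ≈ 10.389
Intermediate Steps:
Function('F')(N) = Add(25, Mul(-1, N))
Pow(Add(Pow(Add(1040, -144), Rational(1, 2)), Function('F')(-53)), Rational(1, 2)) = Pow(Add(Pow(Add(1040, -144), Rational(1, 2)), Add(25, Mul(-1, -53))), Rational(1, 2)) = Pow(Add(Pow(896, Rational(1, 2)), Add(25, 53)), Rational(1, 2)) = Pow(Add(Mul(8, Pow(14, Rational(1, 2))), 78), Rational(1, 2)) = Pow(Add(78, Mul(8, Pow(14, Rational(1, 2)))), Rational(1, 2))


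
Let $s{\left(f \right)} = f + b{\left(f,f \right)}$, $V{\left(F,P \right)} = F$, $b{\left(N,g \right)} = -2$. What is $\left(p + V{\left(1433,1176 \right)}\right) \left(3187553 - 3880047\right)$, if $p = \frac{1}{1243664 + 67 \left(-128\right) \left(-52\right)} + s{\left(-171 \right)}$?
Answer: $- \frac{737130833997767}{844808} \approx -8.7254 \cdot 10^{8}$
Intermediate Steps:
$s{\left(f \right)} = -2 + f$ ($s{\left(f \right)} = f - 2 = -2 + f$)
$p = - \frac{292303567}{1689616}$ ($p = \frac{1}{1243664 + 67 \left(-128\right) \left(-52\right)} - 173 = \frac{1}{1243664 - -445952} - 173 = \frac{1}{1243664 + 445952} - 173 = \frac{1}{1689616} - 173 = - \frac{292303567}{1689616} \approx -173.0$)
$\left(p + V{\left(1433,1176 \right)}\right) \left(3187553 - 3880047\right) = \left(- \frac{292303567}{1689616} + 1433\right) \left(3187553 - 3880047\right) = \frac{2128916161}{1689616} \left(-692494\right) = - \frac{737130833997767}{844808}$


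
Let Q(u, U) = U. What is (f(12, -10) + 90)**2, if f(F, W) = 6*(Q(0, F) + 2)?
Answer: 30276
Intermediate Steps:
f(F, W) = 12 + 6*F (f(F, W) = 6*(F + 2) = 6*(2 + F) = 12 + 6*F)
(f(12, -10) + 90)**2 = ((12 + 6*12) + 90)**2 = ((12 + 72) + 90)**2 = (84 + 90)**2 = 174**2 = 30276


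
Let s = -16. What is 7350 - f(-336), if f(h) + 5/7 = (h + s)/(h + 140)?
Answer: 360097/49 ≈ 7348.9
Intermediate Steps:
f(h) = -5/7 + (-16 + h)/(140 + h) (f(h) = -5/7 + (h - 16)/(h + 140) = -5/7 + (-16 + h)/(140 + h))
7350 - f(-336) = 7350 - 2*(-406 - 336)/(7*(140 - 336)) = 7350 - 2*(-742)/(7*(-196)) = 7350 - 2*(-1)*(-742)/(7*196) = 7350 - 1*53/49 = 7350 - 53/49 = 360097/49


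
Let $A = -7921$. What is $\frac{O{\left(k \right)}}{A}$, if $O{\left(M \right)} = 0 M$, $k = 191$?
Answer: $0$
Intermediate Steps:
$O{\left(M \right)} = 0$
$\frac{O{\left(k \right)}}{A} = \frac{0}{-7921} = 0 \left(- \frac{1}{7921}\right) = 0$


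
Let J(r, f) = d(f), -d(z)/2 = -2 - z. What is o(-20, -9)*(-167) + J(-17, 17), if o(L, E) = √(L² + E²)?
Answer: 38 - 167*√481 ≈ -3624.6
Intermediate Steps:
o(L, E) = √(E² + L²)
d(z) = 4 + 2*z (d(z) = -2*(-2 - z) = 4 + 2*z)
J(r, f) = 4 + 2*f
o(-20, -9)*(-167) + J(-17, 17) = √((-9)² + (-20)²)*(-167) + (4 + 2*17) = √(81 + 400)*(-167) + (4 + 34) = √481*(-167) + 38 = -167*√481 + 38 = 38 - 167*√481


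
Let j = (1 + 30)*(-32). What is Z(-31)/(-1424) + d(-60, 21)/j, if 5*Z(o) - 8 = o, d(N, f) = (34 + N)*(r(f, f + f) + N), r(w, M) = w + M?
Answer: 4517/55180 ≈ 0.081859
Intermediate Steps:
r(w, M) = M + w
d(N, f) = (34 + N)*(N + 3*f) (d(N, f) = (34 + N)*(((f + f) + f) + N) = (34 + N)*((2*f + f) + N) = (34 + N)*(3*f + N) = (34 + N)*(N + 3*f))
Z(o) = 8/5 + o/5
j = -992 (j = 31*(-32) = -992)
Z(-31)/(-1424) + d(-60, 21)/j = (8/5 + (1/5)*(-31))/(-1424) + ((-60)**2 + 34*(-60) + 102*21 + 3*(-60)*21)/(-992) = (8/5 - 31/5)*(-1/1424) + (3600 - 2040 + 2142 - 3780)*(-1/992) = -23/5*(-1/1424) - 78*(-1/992) = 23/7120 + 39/496 = 4517/55180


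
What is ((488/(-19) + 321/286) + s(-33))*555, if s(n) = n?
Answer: -173599005/5434 ≈ -31947.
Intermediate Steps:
((488/(-19) + 321/286) + s(-33))*555 = ((488/(-19) + 321/286) - 33)*555 = ((488*(-1/19) + 321*(1/286)) - 33)*555 = ((-488/19 + 321/286) - 33)*555 = (-133469/5434 - 33)*555 = -312791/5434*555 = -173599005/5434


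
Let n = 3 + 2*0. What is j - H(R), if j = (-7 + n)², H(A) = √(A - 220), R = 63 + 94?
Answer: 16 - 3*I*√7 ≈ 16.0 - 7.9373*I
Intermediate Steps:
R = 157
H(A) = √(-220 + A)
n = 3 (n = 3 + 0 = 3)
j = 16 (j = (-7 + 3)² = (-4)² = 16)
j - H(R) = 16 - √(-220 + 157) = 16 - √(-63) = 16 - 3*I*√7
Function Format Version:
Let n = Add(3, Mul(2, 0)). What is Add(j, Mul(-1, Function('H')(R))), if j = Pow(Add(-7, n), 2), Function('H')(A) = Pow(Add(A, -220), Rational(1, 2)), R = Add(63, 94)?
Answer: Add(16, Mul(-3, I, Pow(7, Rational(1, 2)))) ≈ Add(16.000, Mul(-7.9373, I))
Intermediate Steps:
R = 157
Function('H')(A) = Pow(Add(-220, A), Rational(1, 2))
n = 3 (n = Add(3, 0) = 3)
j = 16 (j = Pow(Add(-7, 3), 2) = Pow(-4, 2) = 16)
Add(j, Mul(-1, Function('H')(R))) = Add(16, Mul(-1, Pow(Add(-220, 157), Rational(1, 2)))) = Add(16, Mul(-1, Pow(-63, Rational(1, 2)))) = Add(16, Mul(-1, Mul(3, I, Pow(7, Rational(1, 2))))) = Add(16, Mul(-3, I, Pow(7, Rational(1, 2))))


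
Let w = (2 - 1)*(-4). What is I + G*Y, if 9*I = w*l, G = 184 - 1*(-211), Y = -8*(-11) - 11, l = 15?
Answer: 91225/3 ≈ 30408.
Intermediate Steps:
Y = 77 (Y = 88 - 11 = 77)
w = -4 (w = 1*(-4) = -4)
G = 395 (G = 184 + 211 = 395)
I = -20/3 (I = (-4*15)/9 = (⅑)*(-60) = -20/3 ≈ -6.6667)
I + G*Y = -20/3 + 395*77 = -20/3 + 30415 = 91225/3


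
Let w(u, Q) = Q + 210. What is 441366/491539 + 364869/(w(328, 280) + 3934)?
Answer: 181299946575/2174568536 ≈ 83.373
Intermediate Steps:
w(u, Q) = 210 + Q
441366/491539 + 364869/(w(328, 280) + 3934) = 441366/491539 + 364869/((210 + 280) + 3934) = 441366*(1/491539) + 364869/(490 + 3934) = 441366/491539 + 364869/4424 = 181299946575/2174568536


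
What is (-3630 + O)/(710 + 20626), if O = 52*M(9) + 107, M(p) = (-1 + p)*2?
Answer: -897/7112 ≈ -0.12612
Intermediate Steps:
M(p) = -2 + 2*p
O = 939 (O = 52*(-2 + 2*9) + 107 = 52*(-2 + 18) + 107 = 52*16 + 107 = 832 + 107 = 939)
(-3630 + O)/(710 + 20626) = (-3630 + 939)/(710 + 20626) = -2691/21336 = -2691*1/21336 = -897/7112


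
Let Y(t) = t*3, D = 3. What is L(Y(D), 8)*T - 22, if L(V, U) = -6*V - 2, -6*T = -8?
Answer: -290/3 ≈ -96.667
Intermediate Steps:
T = 4/3 (T = -1/6*(-8) = 4/3 ≈ 1.3333)
Y(t) = 3*t
L(V, U) = -2 - 6*V
L(Y(D), 8)*T - 22 = (-2 - 18*3)*(4/3) - 22 = (-2 - 6*9)*(4/3) - 22 = (-2 - 54)*(4/3) - 22 = -56*4/3 - 22 = -224/3 - 22 = -290/3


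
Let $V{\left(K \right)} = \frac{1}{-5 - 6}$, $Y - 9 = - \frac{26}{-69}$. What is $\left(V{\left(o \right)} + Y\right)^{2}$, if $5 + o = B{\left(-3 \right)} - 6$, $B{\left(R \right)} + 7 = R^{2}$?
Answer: $\frac{49674304}{576081} \approx 86.228$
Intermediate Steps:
$B{\left(R \right)} = -7 + R^{2}$
$Y = \frac{647}{69}$ ($Y = 9 - \frac{26}{-69} = 9 - - \frac{26}{69} = 9 + \frac{26}{69} = \frac{647}{69} \approx 9.3768$)
$o = -9$ ($o = -5 - \left(13 - 9\right) = -5 + \left(\left(-7 + 9\right) - 6\right) = -5 + \left(2 - 6\right) = -5 - 4 = -9$)
$V{\left(K \right)} = - \frac{1}{11}$ ($V{\left(K \right)} = \frac{1}{-11} = - \frac{1}{11}$)
$\left(V{\left(o \right)} + Y\right)^{2} = \left(- \frac{1}{11} + \frac{647}{69}\right)^{2} = \left(\frac{7048}{759}\right)^{2} = \frac{49674304}{576081}$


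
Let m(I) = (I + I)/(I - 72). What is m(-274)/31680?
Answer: 137/2740320 ≈ 4.9994e-5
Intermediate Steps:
m(I) = 2*I/(-72 + I) (m(I) = (2*I)/(-72 + I) = 2*I/(-72 + I))
m(-274)/31680 = (2*(-274)/(-72 - 274))/31680 = (2*(-274)/(-346))*(1/31680) = (2*(-274)*(-1/346))*(1/31680) = (274/173)*(1/31680) = 137/2740320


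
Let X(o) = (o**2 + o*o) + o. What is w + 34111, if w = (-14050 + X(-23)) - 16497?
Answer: 4599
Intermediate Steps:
X(o) = o + 2*o**2 (X(o) = (o**2 + o**2) + o = 2*o**2 + o = o + 2*o**2)
w = -29512 (w = (-14050 - 23*(1 + 2*(-23))) - 16497 = (-14050 - 23*(1 - 46)) - 16497 = (-14050 - 23*(-45)) - 16497 = (-14050 + 1035) - 16497 = -13015 - 16497 = -29512)
w + 34111 = -29512 + 34111 = 4599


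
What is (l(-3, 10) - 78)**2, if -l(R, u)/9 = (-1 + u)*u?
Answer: 788544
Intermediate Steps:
l(R, u) = -9*u*(-1 + u) (l(R, u) = -9*(-1 + u)*u = -9*u*(-1 + u))
(l(-3, 10) - 78)**2 = (9*10*(1 - 1*10) - 78)**2 = (9*10*(1 - 10) - 78)**2 = (9*10*(-9) - 78)**2 = (-810 - 78)**2 = (-888)**2 = 788544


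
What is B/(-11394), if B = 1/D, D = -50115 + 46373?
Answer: 1/42636348 ≈ 2.3454e-8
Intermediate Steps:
D = -3742
B = -1/3742 (B = 1/(-3742) = -1/3742 ≈ -0.00026724)
B/(-11394) = -1/3742/(-11394) = -1/3742*(-1/11394) = 1/42636348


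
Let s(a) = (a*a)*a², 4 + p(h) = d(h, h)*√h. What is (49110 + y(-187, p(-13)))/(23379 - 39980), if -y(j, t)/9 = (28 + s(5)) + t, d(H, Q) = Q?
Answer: -43269/16601 - 9*I*√13/1277 ≈ -2.6064 - 0.025411*I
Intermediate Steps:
p(h) = -4 + h^(3/2) (p(h) = -4 + h*√h = -4 + h^(3/2))
s(a) = a⁴ (s(a) = a²*a² = a⁴)
y(j, t) = -5877 - 9*t (y(j, t) = -9*((28 + 5⁴) + t) = -9*((28 + 625) + t) = -9*(653 + t) = -5877 - 9*t)
(49110 + y(-187, p(-13)))/(23379 - 39980) = (49110 + (-5877 - 9*(-4 + (-13)^(3/2))))/(23379 - 39980) = (49110 + (-5877 - 9*(-4 - 13*I*√13)))/(-16601) = (49110 + (-5877 + (36 + 117*I*√13)))*(-1/16601) = (49110 + (-5841 + 117*I*√13))*(-1/16601) = (43269 + 117*I*√13)*(-1/16601) = -43269/16601 - 9*I*√13/1277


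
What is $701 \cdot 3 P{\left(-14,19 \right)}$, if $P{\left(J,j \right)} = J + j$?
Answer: $10515$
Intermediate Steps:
$701 \cdot 3 P{\left(-14,19 \right)} = 701 \cdot 3 \left(-14 + 19\right) = 2103 \cdot 5 = 10515$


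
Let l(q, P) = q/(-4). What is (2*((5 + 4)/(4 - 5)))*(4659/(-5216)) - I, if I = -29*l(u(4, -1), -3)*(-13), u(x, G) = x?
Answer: 1025147/2608 ≈ 393.08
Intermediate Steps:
l(q, P) = -q/4 (l(q, P) = q*(-1/4) = -q/4)
I = -377 (I = -(-29)*4/4*(-13) = -29*(-1)*(-13) = 29*(-13) = -377)
(2*((5 + 4)/(4 - 5)))*(4659/(-5216)) - I = (2*((5 + 4)/(4 - 5)))*(4659/(-5216)) - 1*(-377) = (2*(9/(-1)))*(4659*(-1/5216)) + 377 = (2*(9*(-1)))*(-4659/5216) + 377 = (2*(-9))*(-4659/5216) + 377 = -18*(-4659/5216) + 377 = 41931/2608 + 377 = 1025147/2608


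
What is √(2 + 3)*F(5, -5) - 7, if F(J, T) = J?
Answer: -7 + 5*√5 ≈ 4.1803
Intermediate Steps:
√(2 + 3)*F(5, -5) - 7 = √(2 + 3)*5 - 7 = √5*5 - 7 = 5*√5 - 7 = -7 + 5*√5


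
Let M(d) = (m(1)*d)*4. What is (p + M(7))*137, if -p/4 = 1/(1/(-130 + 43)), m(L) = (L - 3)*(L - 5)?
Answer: 78364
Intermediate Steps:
m(L) = (-5 + L)*(-3 + L) (m(L) = (-3 + L)*(-5 + L) = (-5 + L)*(-3 + L))
M(d) = 32*d (M(d) = ((15 + 1² - 8*1)*d)*4 = ((15 + 1 - 8)*d)*4 = (8*d)*4 = 32*d)
p = 348 (p = -4/(1/(-130 + 43)) = -4/(1/(-87)) = -4/(-1/87) = -4*(-87) = 348)
(p + M(7))*137 = (348 + 32*7)*137 = (348 + 224)*137 = 572*137 = 78364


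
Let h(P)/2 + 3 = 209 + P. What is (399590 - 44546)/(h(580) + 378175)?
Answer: 355044/379747 ≈ 0.93495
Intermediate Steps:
h(P) = 412 + 2*P (h(P) = -6 + 2*(209 + P) = -6 + (418 + 2*P) = 412 + 2*P)
(399590 - 44546)/(h(580) + 378175) = (399590 - 44546)/((412 + 2*580) + 378175) = 355044/((412 + 1160) + 378175) = 355044/(1572 + 378175) = 355044/379747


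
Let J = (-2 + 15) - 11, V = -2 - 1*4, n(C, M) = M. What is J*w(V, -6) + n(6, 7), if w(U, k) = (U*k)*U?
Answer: -425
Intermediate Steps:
V = -6 (V = -2 - 4 = -6)
w(U, k) = k*U²
J = 2 (J = 13 - 11 = 2)
J*w(V, -6) + n(6, 7) = 2*(-6*(-6)²) + 7 = 2*(-6*36) + 7 = 2*(-216) + 7 = -432 + 7 = -425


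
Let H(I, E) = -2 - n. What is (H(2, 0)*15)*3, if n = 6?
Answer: -360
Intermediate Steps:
H(I, E) = -8 (H(I, E) = -2 - 1*6 = -2 - 6 = -8)
(H(2, 0)*15)*3 = -8*15*3 = -120*3 = -360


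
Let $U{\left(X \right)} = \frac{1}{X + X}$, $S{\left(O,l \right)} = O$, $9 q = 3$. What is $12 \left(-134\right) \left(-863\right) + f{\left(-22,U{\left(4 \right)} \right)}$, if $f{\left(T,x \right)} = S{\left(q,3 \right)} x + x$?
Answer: $\frac{8326225}{6} \approx 1.3877 \cdot 10^{6}$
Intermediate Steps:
$q = \frac{1}{3}$ ($q = \frac{1}{9} \cdot 3 = \frac{1}{3} \approx 0.33333$)
$U{\left(X \right)} = \frac{1}{2 X}$
$f{\left(T,x \right)} = \frac{4 x}{3}$ ($f{\left(T,x \right)} = \frac{x}{3} + x = \frac{4 x}{3}$)
$12 \left(-134\right) \left(-863\right) + f{\left(-22,U{\left(4 \right)} \right)} = 12 \left(-134\right) \left(-863\right) + \frac{4 \frac{1}{2 \cdot 4}}{3} = \left(-1608\right) \left(-863\right) + \frac{4 \cdot \frac{1}{2} \cdot \frac{1}{4}}{3} = 1387704 + \frac{4}{3} \cdot \frac{1}{8} = 1387704 + \frac{1}{6} = \frac{8326225}{6}$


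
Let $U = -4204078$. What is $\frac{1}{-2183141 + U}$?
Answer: $- \frac{1}{6387219} \approx -1.5656 \cdot 10^{-7}$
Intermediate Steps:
$\frac{1}{-2183141 + U} = \frac{1}{-2183141 - 4204078} = \frac{1}{-6387219} = - \frac{1}{6387219}$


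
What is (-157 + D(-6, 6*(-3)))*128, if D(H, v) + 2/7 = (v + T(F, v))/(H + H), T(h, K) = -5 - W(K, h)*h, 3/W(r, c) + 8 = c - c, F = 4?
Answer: -417968/21 ≈ -19903.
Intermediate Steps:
W(r, c) = -3/8 (W(r, c) = 3/(-8 + (c - c)) = 3/(-8 + 0) = 3/(-8) = 3*(-⅛) = -3/8)
T(h, K) = -5 + 3*h/8 (T(h, K) = -5 - (-3)*h/8 = -5 + 3*h/8)
D(H, v) = -2/7 + (-7/2 + v)/(2*H) (D(H, v) = -2/7 + (v + (-5 + (3/8)*4))/(H + H) = -2/7 + (v + (-5 + 3/2))/((2*H)) = -2/7 + (v - 7/2)*(1/(2*H)) = -2/7 + (-7/2 + v)*(1/(2*H)) = -2/7 + (-7/2 + v)/(2*H))
(-157 + D(-6, 6*(-3)))*128 = (-157 + (1/28)*(-49 - 8*(-6) + 14*(6*(-3)))/(-6))*128 = (-157 + (1/28)*(-⅙)*(-49 + 48 + 14*(-18)))*128 = (-157 + (1/28)*(-⅙)*(-49 + 48 - 252))*128 = (-157 + (1/28)*(-⅙)*(-253))*128 = (-157 + 253/168)*128 = -26123/168*128 = -417968/21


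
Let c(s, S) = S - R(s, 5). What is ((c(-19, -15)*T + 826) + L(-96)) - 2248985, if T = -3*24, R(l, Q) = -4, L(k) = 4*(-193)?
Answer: -2248139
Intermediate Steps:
L(k) = -772
c(s, S) = 4 + S (c(s, S) = S - 1*(-4) = S + 4 = 4 + S)
T = -72
((c(-19, -15)*T + 826) + L(-96)) - 2248985 = (((4 - 15)*(-72) + 826) - 772) - 2248985 = ((-11*(-72) + 826) - 772) - 2248985 = ((792 + 826) - 772) - 2248985 = (1618 - 772) - 2248985 = 846 - 2248985 = -2248139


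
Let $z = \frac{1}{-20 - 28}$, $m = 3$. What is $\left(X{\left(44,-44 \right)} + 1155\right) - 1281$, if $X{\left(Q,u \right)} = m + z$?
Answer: $- \frac{5905}{48} \approx -123.02$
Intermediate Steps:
$z = - \frac{1}{48}$ ($z = \frac{1}{-48} = - \frac{1}{48} \approx -0.020833$)
$X{\left(Q,u \right)} = \frac{143}{48}$ ($X{\left(Q,u \right)} = 3 - \frac{1}{48} = \frac{143}{48}$)
$\left(X{\left(44,-44 \right)} + 1155\right) - 1281 = \left(\frac{143}{48} + 1155\right) - 1281 = \frac{55583}{48} - 1281 = - \frac{5905}{48}$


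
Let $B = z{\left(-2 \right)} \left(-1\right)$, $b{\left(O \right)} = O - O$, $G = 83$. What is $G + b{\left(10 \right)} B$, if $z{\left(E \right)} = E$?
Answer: $83$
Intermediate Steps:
$b{\left(O \right)} = 0$
$B = 2$ ($B = \left(-2\right) \left(-1\right) = 2$)
$G + b{\left(10 \right)} B = 83 + 0 \cdot 2 = 83 + 0 = 83$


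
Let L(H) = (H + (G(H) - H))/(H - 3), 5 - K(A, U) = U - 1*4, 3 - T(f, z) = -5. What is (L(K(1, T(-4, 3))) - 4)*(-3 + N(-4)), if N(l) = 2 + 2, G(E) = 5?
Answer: -13/2 ≈ -6.5000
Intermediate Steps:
N(l) = 4
T(f, z) = 8 (T(f, z) = 3 - 1*(-5) = 3 + 5 = 8)
K(A, U) = 9 - U (K(A, U) = 5 - (U - 1*4) = 5 - (U - 4) = 5 - (-4 + U) = 5 + (4 - U) = 9 - U)
L(H) = 5/(-3 + H) (L(H) = (H + (5 - H))/(H - 3) = 5/(-3 + H))
(L(K(1, T(-4, 3))) - 4)*(-3 + N(-4)) = (5/(-3 + (9 - 1*8)) - 4)*(-3 + 4) = (5/(-3 + (9 - 8)) - 4)*1 = (5/(-3 + 1) - 4)*1 = (5/(-2) - 4)*1 = (5*(-½) - 4)*1 = (-5/2 - 4)*1 = -13/2*1 = -13/2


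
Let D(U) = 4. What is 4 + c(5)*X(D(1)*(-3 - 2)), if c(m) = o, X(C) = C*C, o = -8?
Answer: -3196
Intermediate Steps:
X(C) = C²
c(m) = -8
4 + c(5)*X(D(1)*(-3 - 2)) = 4 - 8*16*(-3 - 2)² = 4 - 8*(4*(-5))² = 4 - 8*(-20)² = 4 - 8*400 = 4 - 3200 = -3196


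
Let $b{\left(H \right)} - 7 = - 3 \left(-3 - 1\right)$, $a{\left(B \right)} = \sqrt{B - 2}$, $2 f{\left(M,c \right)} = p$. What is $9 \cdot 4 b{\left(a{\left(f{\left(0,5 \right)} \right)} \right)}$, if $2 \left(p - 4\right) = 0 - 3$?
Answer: $684$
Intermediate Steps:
$p = \frac{5}{2}$ ($p = 4 + \frac{0 - 3}{2} = 4 + \frac{1}{2} \left(-3\right) = 4 - \frac{3}{2} = \frac{5}{2} \approx 2.5$)
$f{\left(M,c \right)} = \frac{5}{4}$ ($f{\left(M,c \right)} = \frac{1}{2} \cdot \frac{5}{2} = \frac{5}{4}$)
$a{\left(B \right)} = \sqrt{-2 + B}$
$b{\left(H \right)} = 19$ ($b{\left(H \right)} = 7 - 3 \left(-3 - 1\right) = 7 - -12 = 7 + 12 = 19$)
$9 \cdot 4 b{\left(a{\left(f{\left(0,5 \right)} \right)} \right)} = 9 \cdot 4 \cdot 19 = 36 \cdot 19 = 684$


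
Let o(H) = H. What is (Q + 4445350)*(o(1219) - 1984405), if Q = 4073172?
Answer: -16893813571092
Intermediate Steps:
(Q + 4445350)*(o(1219) - 1984405) = (4073172 + 4445350)*(1219 - 1984405) = 8518522*(-1983186) = -16893813571092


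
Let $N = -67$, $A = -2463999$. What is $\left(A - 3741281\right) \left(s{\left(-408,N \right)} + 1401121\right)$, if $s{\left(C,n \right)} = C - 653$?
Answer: $-8687764316800$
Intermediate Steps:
$s{\left(C,n \right)} = -653 + C$
$\left(A - 3741281\right) \left(s{\left(-408,N \right)} + 1401121\right) = \left(-2463999 - 3741281\right) \left(\left(-653 - 408\right) + 1401121\right) = - 6205280 \left(-1061 + 1401121\right) = \left(-6205280\right) 1400060 = -8687764316800$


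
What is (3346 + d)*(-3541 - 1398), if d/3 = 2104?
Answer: -47700862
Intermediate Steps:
d = 6312 (d = 3*2104 = 6312)
(3346 + d)*(-3541 - 1398) = (3346 + 6312)*(-3541 - 1398) = 9658*(-4939) = -47700862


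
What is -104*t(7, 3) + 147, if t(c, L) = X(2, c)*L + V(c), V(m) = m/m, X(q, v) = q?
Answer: -581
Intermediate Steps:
V(m) = 1
t(c, L) = 1 + 2*L (t(c, L) = 2*L + 1 = 1 + 2*L)
-104*t(7, 3) + 147 = -104*(1 + 2*3) + 147 = -104*(1 + 6) + 147 = -104*7 + 147 = -728 + 147 = -581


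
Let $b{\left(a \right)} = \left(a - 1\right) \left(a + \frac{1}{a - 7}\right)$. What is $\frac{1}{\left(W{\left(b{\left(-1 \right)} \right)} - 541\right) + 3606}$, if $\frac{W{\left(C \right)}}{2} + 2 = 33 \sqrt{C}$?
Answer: $\frac{1}{3160} \approx 0.00031646$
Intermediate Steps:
$b{\left(a \right)} = \left(-1 + a\right) \left(a + \frac{1}{-7 + a}\right)$
$W{\left(C \right)} = -4 + 66 \sqrt{C}$ ($W{\left(C \right)} = -4 + 2 \cdot 33 \sqrt{C} = -4 + 66 \sqrt{C}$)
$\frac{1}{\left(W{\left(b{\left(-1 \right)} \right)} - 541\right) + 3606} = \frac{1}{\left(\left(-4 + 66 \sqrt{\frac{-1 + \left(-1\right)^{3} - 8 \left(-1\right)^{2} + 8 \left(-1\right)}{-7 - 1}}\right) - 541\right) + 3606} = \frac{1}{\left(\left(-4 + 66 \sqrt{\frac{-1 - 1 - 8 - 8}{-8}}\right) - 541\right) + 3606} = \frac{1}{\left(\left(-4 + 66 \sqrt{- \frac{-1 - 1 - 8 - 8}{8}}\right) - 541\right) + 3606} = \frac{1}{\left(\left(-4 + 66 \sqrt{\left(- \frac{1}{8}\right) \left(-18\right)}\right) - 541\right) + 3606} = \frac{1}{\left(\left(-4 + 66 \sqrt{\frac{9}{4}}\right) - 541\right) + 3606} = \frac{1}{\left(\left(-4 + 66 \cdot \frac{3}{2}\right) - 541\right) + 3606} = \frac{1}{\left(\left(-4 + 99\right) - 541\right) + 3606} = \frac{1}{\left(95 - 541\right) + 3606} = \frac{1}{-446 + 3606} = \frac{1}{3160}$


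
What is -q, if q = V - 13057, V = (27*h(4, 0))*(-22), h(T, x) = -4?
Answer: 10681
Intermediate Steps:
V = 2376 (V = (27*(-4))*(-22) = -108*(-22) = 2376)
q = -10681 (q = 2376 - 13057 = -10681)
-q = -1*(-10681) = 10681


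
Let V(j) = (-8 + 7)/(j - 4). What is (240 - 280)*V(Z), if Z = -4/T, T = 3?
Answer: -15/2 ≈ -7.5000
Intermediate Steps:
Z = -4/3 ≈ -1.3333
V(j) = -1/(-4 + j)
(240 - 280)*V(Z) = (240 - 280)*(-1/(-4 - 4/3)) = -(-40)/(-16/3) = -(-40)*(-3)/16 = -40*3/16 = -15/2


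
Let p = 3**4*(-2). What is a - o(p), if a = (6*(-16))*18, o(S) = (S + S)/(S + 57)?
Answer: -60588/35 ≈ -1731.1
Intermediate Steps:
p = -162 (p = 81*(-2) = -162)
o(S) = 2*S/(57 + S) (o(S) = (2*S)/(57 + S) = 2*S/(57 + S))
a = -1728 (a = -96*18 = -1728)
a - o(p) = -1728 - 2*(-162)/(57 - 162) = -1728 - 2*(-162)/(-105) = -1728 - 2*(-162)*(-1)/105 = -1728 - 1*108/35 = -1728 - 108/35 = -60588/35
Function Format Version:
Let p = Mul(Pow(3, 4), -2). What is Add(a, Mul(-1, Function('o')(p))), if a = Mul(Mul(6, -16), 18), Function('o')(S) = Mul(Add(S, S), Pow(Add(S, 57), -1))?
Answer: Rational(-60588, 35) ≈ -1731.1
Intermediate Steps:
p = -162 (p = Mul(81, -2) = -162)
Function('o')(S) = Mul(2, S, Pow(Add(57, S), -1)) (Function('o')(S) = Mul(Mul(2, S), Pow(Add(57, S), -1)) = Mul(2, S, Pow(Add(57, S), -1)))
a = -1728 (a = Mul(-96, 18) = -1728)
Add(a, Mul(-1, Function('o')(p))) = Add(-1728, Mul(-1, Mul(2, -162, Pow(Add(57, -162), -1)))) = Add(-1728, Mul(-1, Mul(2, -162, Pow(-105, -1)))) = Add(-1728, Mul(-1, Mul(2, -162, Rational(-1, 105)))) = Add(-1728, Mul(-1, Rational(108, 35))) = Add(-1728, Rational(-108, 35)) = Rational(-60588, 35)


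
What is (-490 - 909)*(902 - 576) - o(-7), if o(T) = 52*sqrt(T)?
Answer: -456074 - 52*I*sqrt(7) ≈ -4.5607e+5 - 137.58*I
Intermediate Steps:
(-490 - 909)*(902 - 576) - o(-7) = (-490 - 909)*(902 - 576) - 52*sqrt(-7) = -1399*326 - 52*I*sqrt(7) = -456074 - 52*I*sqrt(7)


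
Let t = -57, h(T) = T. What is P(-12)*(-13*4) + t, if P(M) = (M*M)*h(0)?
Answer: -57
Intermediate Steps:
P(M) = 0 (P(M) = (M*M)*0 = M²*0 = 0)
P(-12)*(-13*4) + t = 0*(-13*4) - 57 = 0*(-52) - 57 = 0 - 57 = -57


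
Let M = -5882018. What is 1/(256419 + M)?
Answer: -1/5625599 ≈ -1.7776e-7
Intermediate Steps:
1/(256419 + M) = 1/(256419 - 5882018) = 1/(-5625599) = -1/5625599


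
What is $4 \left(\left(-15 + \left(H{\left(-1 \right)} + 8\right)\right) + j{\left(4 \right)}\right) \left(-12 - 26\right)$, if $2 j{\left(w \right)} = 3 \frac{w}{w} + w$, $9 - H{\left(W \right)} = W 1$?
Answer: $-988$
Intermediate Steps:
$H{\left(W \right)} = 9 - W$ ($H{\left(W \right)} = 9 - W 1 = 9 - W$)
$j{\left(w \right)} = \frac{3}{2} + \frac{w}{2}$ ($j{\left(w \right)} = \frac{3 \frac{w}{w} + w}{2} = \frac{3 \cdot 1 + w}{2} = \frac{3 + w}{2} = \frac{3}{2} + \frac{w}{2}$)
$4 \left(\left(-15 + \left(H{\left(-1 \right)} + 8\right)\right) + j{\left(4 \right)}\right) \left(-12 - 26\right) = 4 \left(\left(-15 + \left(\left(9 - -1\right) + 8\right)\right) + \left(\frac{3}{2} + \frac{1}{2} \cdot 4\right)\right) \left(-12 - 26\right) = 4 \left(\left(-15 + \left(\left(9 + 1\right) + 8\right)\right) + \left(\frac{3}{2} + 2\right)\right) \left(-12 - 26\right) = 4 \left(\left(-15 + \left(10 + 8\right)\right) + \frac{7}{2}\right) \left(-38\right) = 4 \left(\left(-15 + 18\right) + \frac{7}{2}\right) \left(-38\right) = 4 \left(3 + \frac{7}{2}\right) \left(-38\right) = 4 \cdot \frac{13}{2} \left(-38\right) = 26 \left(-38\right) = -988$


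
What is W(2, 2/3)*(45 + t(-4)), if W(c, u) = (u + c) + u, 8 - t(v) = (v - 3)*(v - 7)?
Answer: -80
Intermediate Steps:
t(v) = 8 - (-7 + v)*(-3 + v) (t(v) = 8 - (v - 3)*(v - 7) = 8 - (-3 + v)*(-7 + v) = 8 - (-7 + v)*(-3 + v))
W(c, u) = c + 2*u (W(c, u) = (c + u) + u = c + 2*u)
W(2, 2/3)*(45 + t(-4)) = (2 + 2*(2/3))*(45 + (-13 - 1*(-4)² + 10*(-4))) = (2 + 2*(2*(⅓)))*(45 + (-13 - 1*16 - 40)) = (2 + 2*(⅔))*(45 + (-13 - 16 - 40)) = (2 + 4/3)*(45 - 69) = (10/3)*(-24) = -80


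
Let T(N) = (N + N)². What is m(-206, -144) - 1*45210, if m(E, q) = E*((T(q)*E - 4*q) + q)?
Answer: 3519677382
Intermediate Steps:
T(N) = 4*N² (T(N) = (2*N)² = 4*N²)
m(E, q) = E*(-3*q + 4*E*q²) (m(E, q) = E*(((4*q²)*E - 4*q) + q) = E*((4*E*q² - 4*q) + q) = E*((-4*q + 4*E*q²) + q) = E*(-3*q + 4*E*q²))
m(-206, -144) - 1*45210 = -206*(-144)*(-3 + 4*(-206)*(-144)) - 1*45210 = -206*(-144)*(-3 + 118656) - 45210 = -206*(-144)*118653 - 45210 = 3519722592 - 45210 = 3519677382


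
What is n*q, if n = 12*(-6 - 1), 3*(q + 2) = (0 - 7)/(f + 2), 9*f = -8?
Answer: 1722/5 ≈ 344.40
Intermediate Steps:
f = -8/9 (f = (⅑)*(-8) = -8/9 ≈ -0.88889)
q = -41/10 (q = -2 + ((0 - 7)/(-8/9 + 2))/3 = -2 + (-7/10/9)/3 = -2 + (-7*9/10)/3 = -2 + (⅓)*(-63/10) = -2 - 21/10 = -41/10 ≈ -4.1000)
n = -84 (n = 12*(-7) = -84)
n*q = -84*(-41/10) = 1722/5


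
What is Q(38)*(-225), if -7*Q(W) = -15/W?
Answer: -3375/266 ≈ -12.688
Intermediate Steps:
Q(W) = 15/(7*W) (Q(W) = -(-15)/(7*W) = 15/(7*W))
Q(38)*(-225) = ((15/7)/38)*(-225) = ((15/7)*(1/38))*(-225) = (15/266)*(-225) = -3375/266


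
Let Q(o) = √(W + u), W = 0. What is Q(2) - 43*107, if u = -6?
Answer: -4601 + I*√6 ≈ -4601.0 + 2.4495*I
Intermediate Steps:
Q(o) = I*√6 (Q(o) = √(0 - 6) = √(-6) = I*√6)
Q(2) - 43*107 = I*√6 - 43*107 = I*√6 - 4601 = -4601 + I*√6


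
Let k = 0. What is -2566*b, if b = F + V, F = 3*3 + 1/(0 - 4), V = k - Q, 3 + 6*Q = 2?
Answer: -137281/6 ≈ -22880.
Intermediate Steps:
Q = -1/6 (Q = -1/2 + (1/6)*2 = -1/2 + 1/3 = -1/6 ≈ -0.16667)
V = 1/6 (V = 0 - 1*(-1/6) = 0 + 1/6 = 1/6 ≈ 0.16667)
F = 35/4 (F = 9 + 1/(-4) = 9 - 1/4 = 35/4 ≈ 8.7500)
b = 107/12 (b = 35/4 + 1/6 = 107/12 ≈ 8.9167)
-2566*b = -2566*107/12 = -137281/6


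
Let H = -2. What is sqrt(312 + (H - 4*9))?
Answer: sqrt(274) ≈ 16.553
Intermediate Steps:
sqrt(312 + (H - 4*9)) = sqrt(312 + (-2 - 4*9)) = sqrt(312 + (-2 - 36)) = sqrt(312 - 38) = sqrt(274)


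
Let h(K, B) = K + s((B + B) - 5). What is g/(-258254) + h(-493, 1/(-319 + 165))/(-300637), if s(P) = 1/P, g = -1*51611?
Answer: 1509602280288/7492328302507 ≈ 0.20149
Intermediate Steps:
g = -51611
h(K, B) = K + 1/(-5 + 2*B) (h(K, B) = K + 1/((B + B) - 5) = K + 1/(2*B - 5) = K + 1/(-5 + 2*B))
g/(-258254) + h(-493, 1/(-319 + 165))/(-300637) = -51611/(-258254) + (-493 + 1/(-5 + 2/(-319 + 165)))/(-300637) = -51611*(-1/258254) + (-493 + 1/(-5 + 2/(-154)))*(-1/300637) = 51611/258254 + (-493 + 1/(-5 + 2*(-1/154)))*(-1/300637) = 51611/258254 + (-493 + 1/(-5 - 1/77))*(-1/300637) = 51611/258254 + (-493 + 1/(-386/77))*(-1/300637) = 51611/258254 + (-493 - 77/386)*(-1/300637) = 51611/258254 - 190375/386*(-1/300637) = 51611/258254 + 190375/116045882 = 1509602280288/7492328302507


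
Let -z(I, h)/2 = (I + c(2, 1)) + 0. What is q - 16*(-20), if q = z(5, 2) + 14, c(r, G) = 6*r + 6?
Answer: 288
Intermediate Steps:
c(r, G) = 6 + 6*r
z(I, h) = -36 - 2*I (z(I, h) = -2*((I + (6 + 6*2)) + 0) = -2*((I + (6 + 12)) + 0) = -2*((I + 18) + 0) = -2*((18 + I) + 0) = -2*(18 + I) = -36 - 2*I)
q = -32 (q = (-36 - 2*5) + 14 = (-36 - 10) + 14 = -46 + 14 = -32)
q - 16*(-20) = -32 - 16*(-20) = -32 + 320 = 288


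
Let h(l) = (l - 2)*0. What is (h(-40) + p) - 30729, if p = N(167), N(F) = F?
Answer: -30562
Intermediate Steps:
h(l) = 0 (h(l) = (-2 + l)*0 = 0)
p = 167
(h(-40) + p) - 30729 = (0 + 167) - 30729 = 167 - 30729 = -30562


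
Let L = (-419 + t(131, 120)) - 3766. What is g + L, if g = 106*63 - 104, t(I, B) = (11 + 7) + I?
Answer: 2538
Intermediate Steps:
t(I, B) = 18 + I
L = -4036 (L = (-419 + (18 + 131)) - 3766 = (-419 + 149) - 3766 = -270 - 3766 = -4036)
g = 6574 (g = 6678 - 104 = 6574)
g + L = 6574 - 4036 = 2538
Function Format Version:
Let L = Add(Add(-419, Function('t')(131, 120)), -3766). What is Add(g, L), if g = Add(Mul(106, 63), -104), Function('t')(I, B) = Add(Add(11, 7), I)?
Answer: 2538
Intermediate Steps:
Function('t')(I, B) = Add(18, I)
L = -4036 (L = Add(Add(-419, Add(18, 131)), -3766) = Add(Add(-419, 149), -3766) = Add(-270, -3766) = -4036)
g = 6574 (g = Add(6678, -104) = 6574)
Add(g, L) = Add(6574, -4036) = 2538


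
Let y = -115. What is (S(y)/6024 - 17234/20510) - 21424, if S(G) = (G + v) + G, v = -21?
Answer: -753298849/35160 ≈ -21425.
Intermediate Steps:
S(G) = -21 + 2*G (S(G) = (G - 21) + G = (-21 + G) + G = -21 + 2*G)
(S(y)/6024 - 17234/20510) - 21424 = ((-21 + 2*(-115))/6024 - 17234/20510) - 21424 = ((-21 - 230)*(1/6024) - 17234*1/20510) - 21424 = (-251*1/6024 - 1231/1465) - 21424 = (-1/24 - 1231/1465) - 21424 = -31009/35160 - 21424 = -753298849/35160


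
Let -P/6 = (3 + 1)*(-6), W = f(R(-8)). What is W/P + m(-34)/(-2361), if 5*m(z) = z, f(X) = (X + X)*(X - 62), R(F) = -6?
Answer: 66929/11805 ≈ 5.6695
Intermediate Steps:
f(X) = 2*X*(-62 + X) (f(X) = (2*X)*(-62 + X) = 2*X*(-62 + X))
m(z) = z/5
W = 816 (W = 2*(-6)*(-62 - 6) = 2*(-6)*(-68) = 816)
P = 144 (P = -6*(3 + 1)*(-6) = -24*(-6) = -6*(-24) = 144)
W/P + m(-34)/(-2361) = 816/144 + ((1/5)*(-34))/(-2361) = 816*(1/144) - 34/5*(-1/2361) = 17/3 + 34/11805 = 66929/11805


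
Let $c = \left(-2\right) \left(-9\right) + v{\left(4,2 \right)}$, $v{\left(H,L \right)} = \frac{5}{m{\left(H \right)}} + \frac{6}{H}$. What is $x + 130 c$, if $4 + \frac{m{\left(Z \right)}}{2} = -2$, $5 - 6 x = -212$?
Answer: $2517$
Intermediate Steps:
$x = \frac{217}{6}$ ($x = \frac{5}{6} - - \frac{106}{3} = \frac{5}{6} + \frac{106}{3} = \frac{217}{6} \approx 36.167$)
$m{\left(Z \right)} = -12$ ($m{\left(Z \right)} = -8 + 2 \left(-2\right) = -8 - 4 = -12$)
$v{\left(H,L \right)} = - \frac{5}{12} + \frac{6}{H}$ ($v{\left(H,L \right)} = \frac{5}{-12} + \frac{6}{H} = 5 \left(- \frac{1}{12}\right) + \frac{6}{H} = - \frac{5}{12} + \frac{6}{H}$)
$c = \frac{229}{12}$ ($c = \left(-2\right) \left(-9\right) - \left(\frac{5}{12} - \frac{6}{4}\right) = 18 + \left(- \frac{5}{12} + 6 \cdot \frac{1}{4}\right) = 18 + \left(- \frac{5}{12} + \frac{3}{2}\right) = 18 + \frac{13}{12} = \frac{229}{12} \approx 19.083$)
$x + 130 c = \frac{217}{6} + 130 \cdot \frac{229}{12} = \frac{217}{6} + \frac{14885}{6} = 2517$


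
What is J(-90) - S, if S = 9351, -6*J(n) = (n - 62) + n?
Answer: -27932/3 ≈ -9310.7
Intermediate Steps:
J(n) = 31/3 - n/3 (J(n) = -((n - 62) + n)/6 = -((-62 + n) + n)/6 = -(-62 + 2*n)/6 = 31/3 - n/3)
J(-90) - S = (31/3 - 1/3*(-90)) - 1*9351 = (31/3 + 30) - 9351 = 121/3 - 9351 = -27932/3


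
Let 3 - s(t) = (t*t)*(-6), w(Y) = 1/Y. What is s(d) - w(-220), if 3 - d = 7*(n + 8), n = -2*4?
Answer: 12541/220 ≈ 57.005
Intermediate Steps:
n = -8
d = 3 (d = 3 - 7*(-8 + 8) = 3 - 7*0 = 3 - 1*0 = 3 + 0 = 3)
s(t) = 3 + 6*t**2 (s(t) = 3 - t*t*(-6) = 3 - t**2*(-6) = 3 - (-6)*t**2 = 3 + 6*t**2)
s(d) - w(-220) = (3 + 6*3**2) - 1/(-220) = (3 + 6*9) - 1*(-1/220) = (3 + 54) + 1/220 = 57 + 1/220 = 12541/220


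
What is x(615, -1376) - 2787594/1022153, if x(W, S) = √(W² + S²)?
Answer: -2787594/1022153 + √2271601 ≈ 1504.5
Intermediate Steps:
x(W, S) = √(S² + W²)
x(615, -1376) - 2787594/1022153 = √((-1376)² + 615²) - 2787594/1022153 = √(1893376 + 378225) - 2787594*1/1022153 = √2271601 - 2787594/1022153 = -2787594/1022153 + √2271601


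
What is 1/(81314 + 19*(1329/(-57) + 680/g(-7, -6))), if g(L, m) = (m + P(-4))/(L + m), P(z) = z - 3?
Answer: 1/93791 ≈ 1.0662e-5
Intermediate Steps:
P(z) = -3 + z
g(L, m) = (-7 + m)/(L + m) (g(L, m) = (m + (-3 - 4))/(L + m) = (m - 7)/(L + m) = (-7 + m)/(L + m))
1/(81314 + 19*(1329/(-57) + 680/g(-7, -6))) = 1/(81314 + 19*(1329/(-57) + 680/(((-7 - 6)/(-7 - 6))))) = 1/(81314 + 19*(1329*(-1/57) + 680/((-13/(-13))))) = 1/(81314 + 19*(-443/19 + 680/((-1/13*(-13))))) = 1/(81314 + 19*(-443/19 + 680/1)) = 1/(81314 + 19*(-443/19 + 680*1)) = 1/(81314 + 19*(-443/19 + 680)) = 1/(81314 + 19*(12477/19)) = 1/(81314 + 12477) = 1/93791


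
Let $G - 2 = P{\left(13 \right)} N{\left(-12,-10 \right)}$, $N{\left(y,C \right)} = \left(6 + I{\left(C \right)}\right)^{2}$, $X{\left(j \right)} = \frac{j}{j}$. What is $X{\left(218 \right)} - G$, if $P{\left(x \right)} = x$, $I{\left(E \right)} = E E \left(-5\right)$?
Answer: $-3172469$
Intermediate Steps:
$I{\left(E \right)} = - 5 E^{2}$ ($I{\left(E \right)} = E^{2} \left(-5\right) = - 5 E^{2}$)
$X{\left(j \right)} = 1$
$N{\left(y,C \right)} = \left(6 - 5 C^{2}\right)^{2}$
$G = 3172470$ ($G = 2 + 13 \left(-6 + 5 \left(-10\right)^{2}\right)^{2} = 2 + 13 \left(-6 + 5 \cdot 100\right)^{2} = 2 + 13 \left(-6 + 500\right)^{2} = 2 + 13 \cdot 494^{2} = 2 + 13 \cdot 244036 = 2 + 3172468 = 3172470$)
$X{\left(218 \right)} - G = 1 - 3172470 = -3172469$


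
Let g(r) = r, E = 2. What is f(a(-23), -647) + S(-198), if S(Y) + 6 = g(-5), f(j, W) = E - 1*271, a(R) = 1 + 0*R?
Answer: -280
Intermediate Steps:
a(R) = 1 (a(R) = 1 + 0 = 1)
f(j, W) = -269 (f(j, W) = 2 - 1*271 = 2 - 271 = -269)
S(Y) = -11 (S(Y) = -6 - 5 = -11)
f(a(-23), -647) + S(-198) = -269 - 11 = -280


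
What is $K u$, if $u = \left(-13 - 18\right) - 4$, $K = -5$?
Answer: $175$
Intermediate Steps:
$u = -35$ ($u = -31 - 4 = -35$)
$K u = \left(-5\right) \left(-35\right) = 175$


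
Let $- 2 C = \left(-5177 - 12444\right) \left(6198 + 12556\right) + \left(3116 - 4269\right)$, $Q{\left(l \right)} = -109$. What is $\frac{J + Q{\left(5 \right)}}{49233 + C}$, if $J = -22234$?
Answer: $- \frac{44686}{330563853} \approx -0.00013518$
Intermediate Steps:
$C = \frac{330465387}{2}$ ($C = - \frac{\left(-5177 - 12444\right) \left(6198 + 12556\right) + \left(3116 - 4269\right)}{2} = - \frac{\left(-17621\right) 18754 + \left(3116 - 4269\right)}{2} = - \frac{-330464234 - 1153}{2} = \left(- \frac{1}{2}\right) \left(-330465387\right) = \frac{330465387}{2} \approx 1.6523 \cdot 10^{8}$)
$\frac{J + Q{\left(5 \right)}}{49233 + C} = \frac{-22234 - 109}{49233 + \frac{330465387}{2}} = - \frac{22343}{\frac{330563853}{2}} = \left(-22343\right) \frac{2}{330563853} = - \frac{44686}{330563853}$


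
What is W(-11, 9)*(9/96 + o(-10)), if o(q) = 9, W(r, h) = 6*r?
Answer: -9603/16 ≈ -600.19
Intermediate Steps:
W(-11, 9)*(9/96 + o(-10)) = (6*(-11))*(9/96 + 9) = -66*(9*(1/96) + 9) = -66*(3/32 + 9) = -66*291/32 = -9603/16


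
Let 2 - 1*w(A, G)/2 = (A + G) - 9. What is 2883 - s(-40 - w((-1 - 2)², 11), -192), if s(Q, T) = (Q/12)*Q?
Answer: 8528/3 ≈ 2842.7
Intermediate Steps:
w(A, G) = 22 - 2*A - 2*G (w(A, G) = 4 - 2*((A + G) - 9) = 4 - 2*(-9 + A + G) = 4 + (18 - 2*A - 2*G) = 22 - 2*A - 2*G)
s(Q, T) = Q²/12 (s(Q, T) = (Q*(1/12))*Q = (Q/12)*Q = Q²/12)
2883 - s(-40 - w((-1 - 2)², 11), -192) = 2883 - (-40 - (22 - 2*(-1 - 2)² - 2*11))²/12 = 2883 - (-40 - (22 - 2*(-3)² - 22))²/12 = 2883 - (-40 - (22 - 2*9 - 22))²/12 = 2883 - (-40 - (22 - 18 - 22))²/12 = 2883 - (-40 - 1*(-18))²/12 = 2883 - (-40 + 18)²/12 = 2883 - (-22)²/12 = 2883 - 484/12 = 2883 - 1*121/3 = 2883 - 121/3 = 8528/3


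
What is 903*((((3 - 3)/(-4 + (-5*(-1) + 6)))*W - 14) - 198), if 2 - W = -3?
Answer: -191436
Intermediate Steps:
W = 5 (W = 2 - 1*(-3) = 2 + 3 = 5)
903*((((3 - 3)/(-4 + (-5*(-1) + 6)))*W - 14) - 198) = 903*((((3 - 3)/(-4 + (-5*(-1) + 6)))*5 - 14) - 198) = 903*(((0/(-4 + (5 + 6)))*5 - 14) - 198) = 903*(((0/(-4 + 11))*5 - 14) - 198) = 903*(((0/7)*5 - 14) - 198) = 903*(((0*(⅐))*5 - 14) - 198) = 903*((0*5 - 14) - 198) = 903*((0 - 14) - 198) = 903*(-14 - 198) = 903*(-212) = -191436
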